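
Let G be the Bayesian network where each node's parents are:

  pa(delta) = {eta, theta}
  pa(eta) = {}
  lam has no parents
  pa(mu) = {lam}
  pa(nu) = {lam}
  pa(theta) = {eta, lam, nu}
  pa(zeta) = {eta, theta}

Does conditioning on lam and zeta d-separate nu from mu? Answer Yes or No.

Yes — nu and mu are d-separated given {lam, zeta}.

There are 2 undirected paths between nu and mu; checking each against the conditioning set {lam, zeta}:
  1. nu → theta ← lam → mu — theta:collider[open]; lam:fork[blocks] ⇒ blocked
  2. nu ← lam → mu — lam:fork[blocks] ⇒ blocked
Since every path is blocked, d-separation holds.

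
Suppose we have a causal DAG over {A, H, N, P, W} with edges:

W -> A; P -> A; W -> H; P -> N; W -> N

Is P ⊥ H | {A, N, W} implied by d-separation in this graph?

2 paths connect P and H; each must be blocked for d-separation to hold:
Path 1: P → A ← W → H
  W is a fork here and W is conditioned on, so the path is blocked at W.
Path 2: P → N ← W → H
  W is a fork here and W is conditioned on, so the path is blocked at W.
Since every path is blocked, d-separation holds.

Yes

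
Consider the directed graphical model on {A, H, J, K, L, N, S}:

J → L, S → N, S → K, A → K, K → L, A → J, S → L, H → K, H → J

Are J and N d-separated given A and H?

6 paths connect J and N; each must be blocked for d-separation to hold:
Path 1: J → L ← K ← S → N
  L is a collider here and neither L nor any of its descendants is conditioned on, so the collider stays closed — the path is blocked at L.
Path 2: J → L ← S → N
  L is a collider here and neither L nor any of its descendants is conditioned on, so the collider stays closed — the path is blocked at L.
Path 3: J ← A → K → L ← S → N
  A is a fork here and A is conditioned on, so the path is blocked at A.
Path 4: J ← A → K ← S → N
  A is a fork here and A is conditioned on, so the path is blocked at A.
Path 5: J ← H → K → L ← S → N
  H is a fork here and H is conditioned on, so the path is blocked at H.
Path 6: J ← H → K ← S → N
  H is a fork here and H is conditioned on, so the path is blocked at H.
Every path is blocked, so J and N are d-separated given {A, H}.

Yes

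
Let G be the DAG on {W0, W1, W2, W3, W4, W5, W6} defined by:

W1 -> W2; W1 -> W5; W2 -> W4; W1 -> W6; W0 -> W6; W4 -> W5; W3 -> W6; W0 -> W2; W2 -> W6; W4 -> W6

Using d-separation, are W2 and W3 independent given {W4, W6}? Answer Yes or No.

No — W2 and W3 are not d-separated given {W4, W6}.

There are 6 undirected paths between W2 and W3; checking each against the conditioning set {W4, W6}:
  1. W2 → W4 → W6 ← W3 — W4:chain[blocks]; W6:collider[open] ⇒ blocked
  2. W2 → W4 → W5 ← W1 → W6 ← W3 — W4:chain[blocks]; W5:collider[blocks]; W1:fork[open]; W6:collider[open] ⇒ blocked
  3. W2 ← W1 → W6 ← W3 — W1:fork[open]; W6:collider[open] ⇒ active
  4. W2 ← W1 → W5 ← W4 → W6 ← W3 — W1:fork[open]; W5:collider[blocks]; W4:fork[blocks]; W6:collider[open] ⇒ blocked
  5. W2 → W6 ← W3 — W6:collider[open] ⇒ active
  6. W2 ← W0 → W6 ← W3 — W0:fork[open]; W6:collider[open] ⇒ active
Since the path W2 ← W1 → W6 ← W3 is active, W2 and W3 are not d-separated given {W4, W6}.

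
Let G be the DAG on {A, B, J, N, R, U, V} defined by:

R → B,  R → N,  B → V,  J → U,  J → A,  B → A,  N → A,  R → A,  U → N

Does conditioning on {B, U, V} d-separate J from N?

4 paths connect J and N; each must be blocked for d-separation to hold:
Path 1: J → U → N
  U is a chain here and U is conditioned on, so the path is blocked at U.
Path 2: J → A ← B ← R → N
  A is a collider here and neither A nor any of its descendants is conditioned on, so the collider stays closed — the path is blocked at A.
Path 3: J → A ← N
  A is a collider here and neither A nor any of its descendants is conditioned on, so the collider stays closed — the path is blocked at A.
Path 4: J → A ← R → N
  A is a collider here and neither A nor any of its descendants is conditioned on, so the collider stays closed — the path is blocked at A.
Every path is blocked, so J and N are d-separated given {B, U, V}.

Yes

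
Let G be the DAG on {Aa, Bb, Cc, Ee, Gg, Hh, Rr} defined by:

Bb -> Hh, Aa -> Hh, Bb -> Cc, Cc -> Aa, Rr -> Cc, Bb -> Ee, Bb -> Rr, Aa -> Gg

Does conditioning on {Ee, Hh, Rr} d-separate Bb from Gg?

There are 3 undirected paths between Bb and Gg; checking each against the conditioning set {Ee, Hh, Rr}:
  1. Bb → Hh ← Aa → Gg — Hh:collider[open]; Aa:fork[open] ⇒ active
  2. Bb → Cc → Aa → Gg — Cc:chain[open]; Aa:chain[open] ⇒ active
  3. Bb → Rr → Cc → Aa → Gg — Rr:chain[blocks]; Cc:chain[open]; Aa:chain[open] ⇒ blocked
At least one path is unblocked, so d-separation fails.

No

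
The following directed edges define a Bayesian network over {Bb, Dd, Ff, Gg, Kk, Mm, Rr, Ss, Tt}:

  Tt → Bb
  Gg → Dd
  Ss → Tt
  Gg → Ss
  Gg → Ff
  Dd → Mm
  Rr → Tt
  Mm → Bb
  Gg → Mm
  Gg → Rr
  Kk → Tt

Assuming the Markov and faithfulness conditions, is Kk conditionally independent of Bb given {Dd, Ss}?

Enumerating the 5 paths from Kk to Bb and testing each for blocking by {Dd, Ss}:
Path 1: Kk → Tt ← Rr ← Gg → Mm → Bb
  Tt is a collider here and neither Tt nor any of its descendants is conditioned on, so the collider stays closed — the path is blocked at Tt.
Path 2: Kk → Tt ← Rr ← Gg → Dd → Mm → Bb
  Tt is a collider here and neither Tt nor any of its descendants is conditioned on, so the collider stays closed — the path is blocked at Tt.
Path 3: Kk → Tt ← Ss ← Gg → Mm → Bb
  Tt is a collider here and neither Tt nor any of its descendants is conditioned on, so the collider stays closed — the path is blocked at Tt.
Path 4: Kk → Tt ← Ss ← Gg → Dd → Mm → Bb
  Tt is a collider here and neither Tt nor any of its descendants is conditioned on, so the collider stays closed — the path is blocked at Tt.
Path 5: Kk → Tt → Bb
  Tt is a chain and Tt is not conditioned on — no node blocks this path, so it is active.
Since the path Kk → Tt → Bb is active, Kk and Bb are not d-separated given {Dd, Ss}.

No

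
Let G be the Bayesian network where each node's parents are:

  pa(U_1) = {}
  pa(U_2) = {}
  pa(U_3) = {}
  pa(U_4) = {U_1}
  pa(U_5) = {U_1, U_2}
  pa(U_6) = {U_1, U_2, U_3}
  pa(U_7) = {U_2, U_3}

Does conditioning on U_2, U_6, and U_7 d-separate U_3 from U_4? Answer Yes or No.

We examine all 4 paths between U_3 and U_4:
  1. U_3 → U_7 ← U_2 → U_6 ← U_1 → U_4 — U_7:collider[open]; U_2:fork[blocks]; U_6:collider[open]; U_1:fork[open] ⇒ blocked
  2. U_3 → U_7 ← U_2 → U_5 ← U_1 → U_4 — U_7:collider[open]; U_2:fork[blocks]; U_5:collider[blocks]; U_1:fork[open] ⇒ blocked
  3. U_3 → U_6 ← U_2 → U_5 ← U_1 → U_4 — U_6:collider[open]; U_2:fork[blocks]; U_5:collider[blocks]; U_1:fork[open] ⇒ blocked
  4. U_3 → U_6 ← U_1 → U_4 — U_6:collider[open]; U_1:fork[open] ⇒ active
Because an active path exists, U_3 and U_4 are not d-separated.

No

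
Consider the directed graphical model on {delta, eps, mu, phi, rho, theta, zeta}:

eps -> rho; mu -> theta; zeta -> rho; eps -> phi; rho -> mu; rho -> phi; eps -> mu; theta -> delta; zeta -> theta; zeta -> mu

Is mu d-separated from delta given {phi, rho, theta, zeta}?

Yes

5 paths connect mu and delta; each must be blocked for d-separation to hold:
Path 1: mu ← rho ← zeta → theta → delta
  rho is a chain here and rho is conditioned on, so the path is blocked at rho.
Path 2: mu ← zeta → theta → delta
  zeta is a fork here and zeta is conditioned on, so the path is blocked at zeta.
Path 3: mu → theta → delta
  theta is a chain here and theta is conditioned on, so the path is blocked at theta.
Path 4: mu ← eps → rho ← zeta → theta → delta
  zeta is a fork here and zeta is conditioned on, so the path is blocked at zeta.
Path 5: mu ← eps → phi ← rho ← zeta → theta → delta
  rho is a chain here and rho is conditioned on, so the path is blocked at rho.
Since every path is blocked, d-separation holds.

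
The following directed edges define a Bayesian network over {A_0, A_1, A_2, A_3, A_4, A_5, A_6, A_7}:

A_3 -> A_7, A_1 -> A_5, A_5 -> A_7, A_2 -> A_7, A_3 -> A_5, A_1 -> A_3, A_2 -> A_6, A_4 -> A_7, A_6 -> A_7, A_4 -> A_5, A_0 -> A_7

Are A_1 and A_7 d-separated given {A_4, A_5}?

6 paths connect A_1 and A_7; each must be blocked for d-separation to hold:
Path 1: A_1 → A_3 → A_7
  A_3 is a chain and A_3 is not conditioned on — no node blocks this path, so it is active.
Path 2: A_1 → A_3 → A_5 → A_7
  A_5 is a chain here and A_5 is conditioned on, so the path is blocked at A_5.
Path 3: A_1 → A_3 → A_5 ← A_4 → A_7
  A_4 is a fork here and A_4 is conditioned on, so the path is blocked at A_4.
Path 4: A_1 → A_5 → A_7
  A_5 is a chain here and A_5 is conditioned on, so the path is blocked at A_5.
Path 5: A_1 → A_5 ← A_3 → A_7
  A_5 is a collider and A_5 is conditioned on, which opens it; A_3 is a fork and A_3 is not conditioned on — no node blocks this path, so it is active.
Path 6: A_1 → A_5 ← A_4 → A_7
  A_4 is a fork here and A_4 is conditioned on, so the path is blocked at A_4.
At least one path is unblocked, so d-separation fails.

No — A_1 and A_7 are not d-separated given {A_4, A_5}.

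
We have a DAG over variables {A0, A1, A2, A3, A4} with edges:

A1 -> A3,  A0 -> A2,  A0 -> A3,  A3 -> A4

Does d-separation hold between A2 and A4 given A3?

The only undirected path from A2 to A4 is:
  1. A2 ← A0 → A3 → A4 — A0:fork[open]; A3:chain[blocks] ⇒ blocked
Since every path is blocked, d-separation holds.

Yes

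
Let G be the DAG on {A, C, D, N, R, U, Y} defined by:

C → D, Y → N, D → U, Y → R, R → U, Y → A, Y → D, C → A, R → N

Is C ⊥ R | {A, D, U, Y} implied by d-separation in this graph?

Yes

6 paths connect C and R; each must be blocked for d-separation to hold:
Path 1: C → A ← Y → R
  Y is a fork here and Y is conditioned on, so the path is blocked at Y.
Path 2: C → A ← Y → N ← R
  Y is a fork here and Y is conditioned on, so the path is blocked at Y.
Path 3: C → A ← Y → D → U ← R
  Y is a fork here and Y is conditioned on, so the path is blocked at Y.
Path 4: C → D → U ← R
  D is a chain here and D is conditioned on, so the path is blocked at D.
Path 5: C → D ← Y → R
  Y is a fork here and Y is conditioned on, so the path is blocked at Y.
Path 6: C → D ← Y → N ← R
  Y is a fork here and Y is conditioned on, so the path is blocked at Y.
Since every path is blocked, d-separation holds.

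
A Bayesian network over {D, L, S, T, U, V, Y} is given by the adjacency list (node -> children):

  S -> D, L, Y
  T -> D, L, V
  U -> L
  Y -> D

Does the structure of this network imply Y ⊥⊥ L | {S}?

Enumerating the 4 paths from Y to L and testing each for blocking by {S}:
  1. Y ← S → D ← T → L — S:fork[blocks]; D:collider[blocks]; T:fork[open] ⇒ blocked
  2. Y ← S → L — S:fork[blocks] ⇒ blocked
  3. Y → D ← S → L — D:collider[blocks]; S:fork[blocks] ⇒ blocked
  4. Y → D ← T → L — D:collider[blocks]; T:fork[open] ⇒ blocked
Since every path is blocked, d-separation holds.

Yes — Y and L are d-separated given {S}.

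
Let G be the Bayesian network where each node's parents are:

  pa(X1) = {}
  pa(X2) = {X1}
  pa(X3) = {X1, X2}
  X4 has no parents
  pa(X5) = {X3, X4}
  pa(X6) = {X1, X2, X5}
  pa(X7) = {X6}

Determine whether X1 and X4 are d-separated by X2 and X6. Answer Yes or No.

No

We examine all 6 paths between X1 and X4:
Path 1: X1 → X6 ← X2 → X3 → X5 ← X4
  X2 is a fork here and X2 is conditioned on, so the path is blocked at X2.
Path 2: X1 → X6 ← X5 ← X4
  X6 is a collider and X6 is conditioned on, which opens it; X5 is a chain and X5 is not conditioned on — no node blocks this path, so it is active.
Path 3: X1 → X2 → X6 ← X5 ← X4
  X2 is a chain here and X2 is conditioned on, so the path is blocked at X2.
Path 4: X1 → X2 → X3 → X5 ← X4
  X2 is a chain here and X2 is conditioned on, so the path is blocked at X2.
Path 5: X1 → X3 ← X2 → X6 ← X5 ← X4
  X2 is a fork here and X2 is conditioned on, so the path is blocked at X2.
Path 6: X1 → X3 → X5 ← X4
  X3 is a chain and X3 is not conditioned on; X5 is a collider and its descendant X6 is conditioned on, which opens it — no node blocks this path, so it is active.
Because an active path exists, X1 and X4 are not d-separated.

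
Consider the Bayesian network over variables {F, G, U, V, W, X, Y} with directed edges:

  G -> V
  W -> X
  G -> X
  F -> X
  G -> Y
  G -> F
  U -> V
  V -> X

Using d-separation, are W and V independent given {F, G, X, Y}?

We examine all 3 paths between W and V:
  1. W → X ← F ← G → V — X:collider[open]; F:chain[blocks]; G:fork[blocks] ⇒ blocked
  2. W → X ← V — X:collider[open] ⇒ active
  3. W → X ← G → V — X:collider[open]; G:fork[blocks] ⇒ blocked
Since the path W → X ← V is active, W and V are not d-separated given {F, G, X, Y}.

No — W and V are not d-separated given {F, G, X, Y}.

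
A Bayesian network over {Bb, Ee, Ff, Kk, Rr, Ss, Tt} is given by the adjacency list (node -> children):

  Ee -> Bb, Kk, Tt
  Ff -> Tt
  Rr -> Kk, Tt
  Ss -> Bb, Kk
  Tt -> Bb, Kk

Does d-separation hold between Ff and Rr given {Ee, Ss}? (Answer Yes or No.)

Yes

We examine all 6 paths between Ff and Rr:
Path 1: Ff → Tt → Bb ← Ee → Kk ← Rr
  Bb is a collider here and neither Bb nor any of its descendants is conditioned on, so the collider stays closed — the path is blocked at Bb.
Path 2: Ff → Tt → Bb ← Ss → Kk ← Rr
  Bb is a collider here and neither Bb nor any of its descendants is conditioned on, so the collider stays closed — the path is blocked at Bb.
Path 3: Ff → Tt ← Ee → Bb ← Ss → Kk ← Rr
  Tt is a collider here and neither Tt nor any of its descendants is conditioned on, so the collider stays closed — the path is blocked at Tt.
Path 4: Ff → Tt ← Ee → Kk ← Rr
  Tt is a collider here and neither Tt nor any of its descendants is conditioned on, so the collider stays closed — the path is blocked at Tt.
Path 5: Ff → Tt → Kk ← Rr
  Kk is a collider here and neither Kk nor any of its descendants is conditioned on, so the collider stays closed — the path is blocked at Kk.
Path 6: Ff → Tt ← Rr
  Tt is a collider here and neither Tt nor any of its descendants is conditioned on, so the collider stays closed — the path is blocked at Tt.
Since every path is blocked, d-separation holds.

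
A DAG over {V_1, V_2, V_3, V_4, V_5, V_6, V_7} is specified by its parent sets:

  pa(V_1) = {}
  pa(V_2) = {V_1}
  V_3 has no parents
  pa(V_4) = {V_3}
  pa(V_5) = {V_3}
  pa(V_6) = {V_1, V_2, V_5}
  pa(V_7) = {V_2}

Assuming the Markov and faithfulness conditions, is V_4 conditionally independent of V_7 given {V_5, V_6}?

2 paths connect V_4 and V_7; each must be blocked for d-separation to hold:
Path 1: V_4 ← V_3 → V_5 → V_6 ← V_1 → V_2 → V_7
  V_5 is a chain here and V_5 is conditioned on, so the path is blocked at V_5.
Path 2: V_4 ← V_3 → V_5 → V_6 ← V_2 → V_7
  V_5 is a chain here and V_5 is conditioned on, so the path is blocked at V_5.
Every path is blocked, so V_4 and V_7 are d-separated given {V_5, V_6}.

Yes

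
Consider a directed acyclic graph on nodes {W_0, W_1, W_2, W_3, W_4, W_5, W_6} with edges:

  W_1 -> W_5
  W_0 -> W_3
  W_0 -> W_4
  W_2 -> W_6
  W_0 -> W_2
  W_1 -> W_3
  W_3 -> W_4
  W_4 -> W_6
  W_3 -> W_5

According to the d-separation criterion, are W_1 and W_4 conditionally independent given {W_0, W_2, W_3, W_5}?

Yes

There are 6 undirected paths between W_1 and W_4; checking each against the conditioning set {W_0, W_2, W_3, W_5}:
Path 1: W_1 → W_5 ← W_3 → W_4
  W_3 is a fork here and W_3 is conditioned on, so the path is blocked at W_3.
Path 2: W_1 → W_5 ← W_3 ← W_0 → W_4
  W_3 is a chain here and W_3 is conditioned on, so the path is blocked at W_3.
Path 3: W_1 → W_5 ← W_3 ← W_0 → W_2 → W_6 ← W_4
  W_3 is a chain here and W_3 is conditioned on, so the path is blocked at W_3.
Path 4: W_1 → W_3 → W_4
  W_3 is a chain here and W_3 is conditioned on, so the path is blocked at W_3.
Path 5: W_1 → W_3 ← W_0 → W_4
  W_0 is a fork here and W_0 is conditioned on, so the path is blocked at W_0.
Path 6: W_1 → W_3 ← W_0 → W_2 → W_6 ← W_4
  W_0 is a fork here and W_0 is conditioned on, so the path is blocked at W_0.
All paths are blocked; W_1 ⊥ W_4 | {W_0, W_2, W_3, W_5} holds.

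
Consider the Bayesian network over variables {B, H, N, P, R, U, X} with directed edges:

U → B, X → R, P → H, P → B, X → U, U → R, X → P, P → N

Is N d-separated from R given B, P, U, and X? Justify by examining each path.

Yes

There are 4 undirected paths between N and R; checking each against the conditioning set {B, P, U, X}:
  1. N ← P ← X → R — P:chain[blocks]; X:fork[blocks] ⇒ blocked
  2. N ← P ← X → U → R — P:chain[blocks]; X:fork[blocks]; U:chain[blocks] ⇒ blocked
  3. N ← P → B ← U → R — P:fork[blocks]; B:collider[open]; U:fork[blocks] ⇒ blocked
  4. N ← P → B ← U ← X → R — P:fork[blocks]; B:collider[open]; U:chain[blocks]; X:fork[blocks] ⇒ blocked
Since every path is blocked, d-separation holds.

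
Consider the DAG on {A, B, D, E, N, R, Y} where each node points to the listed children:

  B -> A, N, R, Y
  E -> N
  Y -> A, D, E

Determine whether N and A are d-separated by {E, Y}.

No — N and A are not d-separated given {E, Y}.

There are 4 undirected paths between N and A; checking each against the conditioning set {E, Y}:
Path 1: N ← B → Y → A
  Y is a chain here and Y is conditioned on, so the path is blocked at Y.
Path 2: N ← B → A
  B is a fork and B is not conditioned on — no node blocks this path, so it is active.
Path 3: N ← E ← Y → A
  E is a chain here and E is conditioned on, so the path is blocked at E.
Path 4: N ← E ← Y ← B → A
  E is a chain here and E is conditioned on, so the path is blocked at E.
Since the path N ← B → A is active, N and A are not d-separated given {E, Y}.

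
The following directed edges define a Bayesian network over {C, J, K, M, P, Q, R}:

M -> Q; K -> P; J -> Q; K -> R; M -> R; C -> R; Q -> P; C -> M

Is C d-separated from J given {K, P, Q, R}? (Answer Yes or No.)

No — C and J are not d-separated given {K, P, Q, R}.

4 paths connect C and J; each must be blocked for d-separation to hold:
  1. C → R ← K → P ← Q ← J — R:collider[open]; K:fork[blocks]; P:collider[open]; Q:chain[blocks] ⇒ blocked
  2. C → R ← M → Q ← J — R:collider[open]; M:fork[open]; Q:collider[open] ⇒ active
  3. C → M → Q ← J — M:chain[open]; Q:collider[open] ⇒ active
  4. C → M → R ← K → P ← Q ← J — M:chain[open]; R:collider[open]; K:fork[blocks]; P:collider[open]; Q:chain[blocks] ⇒ blocked
At least one path is unblocked, so d-separation fails.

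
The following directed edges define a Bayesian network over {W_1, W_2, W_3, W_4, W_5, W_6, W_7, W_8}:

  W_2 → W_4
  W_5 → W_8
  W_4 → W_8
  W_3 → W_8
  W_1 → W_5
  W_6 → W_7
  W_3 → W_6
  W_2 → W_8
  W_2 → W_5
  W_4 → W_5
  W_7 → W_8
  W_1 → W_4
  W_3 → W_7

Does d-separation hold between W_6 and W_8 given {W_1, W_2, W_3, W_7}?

Yes

Enumerating the 4 paths from W_6 to W_8 and testing each for blocking by {W_1, W_2, W_3, W_7}:
Path 1: W_6 ← W_3 → W_7 → W_8
  W_3 is a fork here and W_3 is conditioned on, so the path is blocked at W_3.
Path 2: W_6 ← W_3 → W_8
  W_3 is a fork here and W_3 is conditioned on, so the path is blocked at W_3.
Path 3: W_6 → W_7 ← W_3 → W_8
  W_3 is a fork here and W_3 is conditioned on, so the path is blocked at W_3.
Path 4: W_6 → W_7 → W_8
  W_7 is a chain here and W_7 is conditioned on, so the path is blocked at W_7.
Since every path is blocked, d-separation holds.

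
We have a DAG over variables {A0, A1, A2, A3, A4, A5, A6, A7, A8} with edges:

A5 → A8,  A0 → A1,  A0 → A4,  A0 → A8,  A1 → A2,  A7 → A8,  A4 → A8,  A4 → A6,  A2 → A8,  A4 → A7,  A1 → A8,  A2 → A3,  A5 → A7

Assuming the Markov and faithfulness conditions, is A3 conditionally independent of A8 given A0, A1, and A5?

No

Enumerating the 6 paths from A3 to A8 and testing each for blocking by {A0, A1, A5}:
  1. A3 ← A2 → A8 — A2:fork[open] ⇒ active
  2. A3 ← A2 ← A1 ← A0 → A8 — A2:chain[open]; A1:chain[blocks]; A0:fork[blocks] ⇒ blocked
  3. A3 ← A2 ← A1 ← A0 → A4 → A8 — A2:chain[open]; A1:chain[blocks]; A0:fork[blocks]; A4:chain[open] ⇒ blocked
  4. A3 ← A2 ← A1 ← A0 → A4 → A7 → A8 — A2:chain[open]; A1:chain[blocks]; A0:fork[blocks]; A4:chain[open]; A7:chain[open] ⇒ blocked
  5. A3 ← A2 ← A1 ← A0 → A4 → A7 ← A5 → A8 — A2:chain[open]; A1:chain[blocks]; A0:fork[blocks]; A4:chain[open]; A7:collider[blocks]; A5:fork[blocks] ⇒ blocked
  6. A3 ← A2 ← A1 → A8 — A2:chain[open]; A1:fork[blocks] ⇒ blocked
Since the path A3 ← A2 → A8 is active, A3 and A8 are not d-separated given {A0, A1, A5}.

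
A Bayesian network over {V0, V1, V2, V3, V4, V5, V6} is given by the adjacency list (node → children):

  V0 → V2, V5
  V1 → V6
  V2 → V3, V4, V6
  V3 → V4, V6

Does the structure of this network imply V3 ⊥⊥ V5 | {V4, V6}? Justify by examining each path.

Enumerating the 3 paths from V3 to V5 and testing each for blocking by {V4, V6}:
Path 1: V3 → V4 ← V2 ← V0 → V5
  V4 is a collider and V4 is conditioned on, which opens it; V2 is a chain and V2 is not conditioned on; V0 is a fork and V0 is not conditioned on — no node blocks this path, so it is active.
Path 2: V3 ← V2 ← V0 → V5
  V2 is a chain and V2 is not conditioned on; V0 is a fork and V0 is not conditioned on — no node blocks this path, so it is active.
Path 3: V3 → V6 ← V2 ← V0 → V5
  V6 is a collider and V6 is conditioned on, which opens it; V2 is a chain and V2 is not conditioned on; V0 is a fork and V0 is not conditioned on — no node blocks this path, so it is active.
At least one path is unblocked, so d-separation fails.

No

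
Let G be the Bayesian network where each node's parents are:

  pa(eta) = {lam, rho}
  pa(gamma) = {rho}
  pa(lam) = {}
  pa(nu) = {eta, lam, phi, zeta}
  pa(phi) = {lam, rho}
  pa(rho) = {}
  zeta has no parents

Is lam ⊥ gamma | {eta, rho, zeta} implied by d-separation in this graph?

Yes

There are 6 undirected paths between lam and gamma; checking each against the conditioning set {eta, rho, zeta}:
Path 1: lam → eta ← rho → gamma
  rho is a fork here and rho is conditioned on, so the path is blocked at rho.
Path 2: lam → eta → nu ← phi ← rho → gamma
  eta is a chain here and eta is conditioned on, so the path is blocked at eta.
Path 3: lam → phi ← rho → gamma
  phi is a collider here and neither phi nor any of its descendants is conditioned on, so the collider stays closed — the path is blocked at phi.
Path 4: lam → phi → nu ← eta ← rho → gamma
  nu is a collider here and neither nu nor any of its descendants is conditioned on, so the collider stays closed — the path is blocked at nu.
Path 5: lam → nu ← eta ← rho → gamma
  nu is a collider here and neither nu nor any of its descendants is conditioned on, so the collider stays closed — the path is blocked at nu.
Path 6: lam → nu ← phi ← rho → gamma
  nu is a collider here and neither nu nor any of its descendants is conditioned on, so the collider stays closed — the path is blocked at nu.
All paths are blocked; lam ⊥ gamma | {eta, rho, zeta} holds.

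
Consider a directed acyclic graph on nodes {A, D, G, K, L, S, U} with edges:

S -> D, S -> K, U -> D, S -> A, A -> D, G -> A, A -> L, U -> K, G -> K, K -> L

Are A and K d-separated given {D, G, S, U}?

There are 6 undirected paths between A and K; checking each against the conditioning set {D, G, S, U}:
  1. A ← S → D ← U → K — S:fork[blocks]; D:collider[open]; U:fork[blocks] ⇒ blocked
  2. A ← S → K — S:fork[blocks] ⇒ blocked
  3. A → D ← S → K — D:collider[open]; S:fork[blocks] ⇒ blocked
  4. A → D ← U → K — D:collider[open]; U:fork[blocks] ⇒ blocked
  5. A ← G → K — G:fork[blocks] ⇒ blocked
  6. A → L ← K — L:collider[blocks] ⇒ blocked
Every path is blocked, so A and K are d-separated given {D, G, S, U}.

Yes — A and K are d-separated given {D, G, S, U}.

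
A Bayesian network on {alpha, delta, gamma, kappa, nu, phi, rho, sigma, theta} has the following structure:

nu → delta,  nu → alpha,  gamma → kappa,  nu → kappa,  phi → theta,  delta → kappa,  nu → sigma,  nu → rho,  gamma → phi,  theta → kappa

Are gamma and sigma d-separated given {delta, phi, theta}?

Enumerating the 4 paths from gamma to sigma and testing each for blocking by {delta, phi, theta}:
  1. gamma → phi → theta → kappa ← delta ← nu → sigma — phi:chain[blocks]; theta:chain[blocks]; kappa:collider[blocks]; delta:chain[blocks]; nu:fork[open] ⇒ blocked
  2. gamma → phi → theta → kappa ← nu → sigma — phi:chain[blocks]; theta:chain[blocks]; kappa:collider[blocks]; nu:fork[open] ⇒ blocked
  3. gamma → kappa ← delta ← nu → sigma — kappa:collider[blocks]; delta:chain[blocks]; nu:fork[open] ⇒ blocked
  4. gamma → kappa ← nu → sigma — kappa:collider[blocks]; nu:fork[open] ⇒ blocked
All paths are blocked; gamma ⊥ sigma | {delta, phi, theta} holds.

Yes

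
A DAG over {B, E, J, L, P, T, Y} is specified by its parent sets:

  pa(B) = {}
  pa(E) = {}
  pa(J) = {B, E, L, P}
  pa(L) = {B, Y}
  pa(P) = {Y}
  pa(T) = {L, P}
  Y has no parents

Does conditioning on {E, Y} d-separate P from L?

Yes

There are 4 undirected paths between P and L; checking each against the conditioning set {E, Y}:
Path 1: P ← Y → L
  Y is a fork here and Y is conditioned on, so the path is blocked at Y.
Path 2: P → T ← L
  T is a collider here and neither T nor any of its descendants is conditioned on, so the collider stays closed — the path is blocked at T.
Path 3: P → J ← B → L
  J is a collider here and neither J nor any of its descendants is conditioned on, so the collider stays closed — the path is blocked at J.
Path 4: P → J ← L
  J is a collider here and neither J nor any of its descendants is conditioned on, so the collider stays closed — the path is blocked at J.
Since every path is blocked, d-separation holds.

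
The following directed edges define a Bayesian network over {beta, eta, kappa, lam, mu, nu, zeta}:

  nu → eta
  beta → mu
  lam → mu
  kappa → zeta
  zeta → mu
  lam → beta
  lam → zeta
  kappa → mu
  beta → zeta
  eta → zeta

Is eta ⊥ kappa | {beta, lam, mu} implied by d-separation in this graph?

Enumerating the 6 paths from eta to kappa and testing each for blocking by {beta, lam, mu}:
Path 1: eta → zeta → mu ← kappa
  zeta is a chain and zeta is not conditioned on; mu is a collider and mu is conditioned on, which opens it — no node blocks this path, so it is active.
Path 2: eta → zeta ← kappa
  zeta is a collider and its descendant mu is conditioned on, which opens it — no node blocks this path, so it is active.
Path 3: eta → zeta ← beta → mu ← kappa
  beta is a fork here and beta is conditioned on, so the path is blocked at beta.
Path 4: eta → zeta ← beta ← lam → mu ← kappa
  beta is a chain here and beta is conditioned on, so the path is blocked at beta.
Path 5: eta → zeta ← lam → mu ← kappa
  lam is a fork here and lam is conditioned on, so the path is blocked at lam.
Path 6: eta → zeta ← lam → beta → mu ← kappa
  lam is a fork here and lam is conditioned on, so the path is blocked at lam.
Because an active path exists, eta and kappa are not d-separated.

No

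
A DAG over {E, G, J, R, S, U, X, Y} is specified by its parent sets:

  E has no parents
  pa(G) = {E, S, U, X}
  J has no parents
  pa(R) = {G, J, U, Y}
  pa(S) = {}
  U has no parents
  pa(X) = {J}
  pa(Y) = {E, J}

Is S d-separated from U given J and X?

6 paths connect S and U; each must be blocked for d-separation to hold:
  1. S → G ← X ← J → Y → R ← U — G:collider[blocks]; X:chain[blocks]; J:fork[blocks]; Y:chain[open]; R:collider[blocks] ⇒ blocked
  2. S → G ← X ← J → R ← U — G:collider[blocks]; X:chain[blocks]; J:fork[blocks]; R:collider[blocks] ⇒ blocked
  3. S → G ← U — G:collider[blocks] ⇒ blocked
  4. S → G → R ← U — G:chain[open]; R:collider[blocks] ⇒ blocked
  5. S → G ← E → Y ← J → R ← U — G:collider[blocks]; E:fork[open]; Y:collider[blocks]; J:fork[blocks]; R:collider[blocks] ⇒ blocked
  6. S → G ← E → Y → R ← U — G:collider[blocks]; E:fork[open]; Y:chain[open]; R:collider[blocks] ⇒ blocked
All paths are blocked; S ⊥ U | {J, X} holds.

Yes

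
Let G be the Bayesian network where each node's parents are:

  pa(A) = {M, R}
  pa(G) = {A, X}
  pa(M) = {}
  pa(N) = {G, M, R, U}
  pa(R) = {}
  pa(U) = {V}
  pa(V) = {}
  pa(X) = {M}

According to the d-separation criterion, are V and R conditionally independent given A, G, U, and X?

Yes

We examine all 5 paths between V and R:
  1. V → U → N ← M → X → G ← A ← R — U:chain[blocks]; N:collider[blocks]; M:fork[open]; X:chain[blocks]; G:collider[open]; A:chain[blocks] ⇒ blocked
  2. V → U → N ← M → A ← R — U:chain[blocks]; N:collider[blocks]; M:fork[open]; A:collider[open] ⇒ blocked
  3. V → U → N ← G ← X ← M → A ← R — U:chain[blocks]; N:collider[blocks]; G:chain[blocks]; X:chain[blocks]; M:fork[open]; A:collider[open] ⇒ blocked
  4. V → U → N ← G ← A ← R — U:chain[blocks]; N:collider[blocks]; G:chain[blocks]; A:chain[blocks] ⇒ blocked
  5. V → U → N ← R — U:chain[blocks]; N:collider[blocks] ⇒ blocked
All paths are blocked; V ⊥ R | {A, G, U, X} holds.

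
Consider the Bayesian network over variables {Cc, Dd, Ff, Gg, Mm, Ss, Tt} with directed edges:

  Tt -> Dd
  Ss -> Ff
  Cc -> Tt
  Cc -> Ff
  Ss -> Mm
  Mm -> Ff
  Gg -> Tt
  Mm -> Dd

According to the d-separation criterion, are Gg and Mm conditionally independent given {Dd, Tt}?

We examine all 3 paths between Gg and Mm:
Path 1: Gg → Tt → Dd ← Mm
  Tt is a chain here and Tt is conditioned on, so the path is blocked at Tt.
Path 2: Gg → Tt ← Cc → Ff ← Ss → Mm
  Ff is a collider here and neither Ff nor any of its descendants is conditioned on, so the collider stays closed — the path is blocked at Ff.
Path 3: Gg → Tt ← Cc → Ff ← Mm
  Ff is a collider here and neither Ff nor any of its descendants is conditioned on, so the collider stays closed — the path is blocked at Ff.
Since every path is blocked, d-separation holds.

Yes — Gg and Mm are d-separated given {Dd, Tt}.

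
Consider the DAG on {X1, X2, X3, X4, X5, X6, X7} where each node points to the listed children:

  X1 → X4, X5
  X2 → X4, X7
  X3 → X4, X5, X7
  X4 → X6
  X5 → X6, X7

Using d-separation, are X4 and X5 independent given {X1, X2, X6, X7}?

No

6 paths connect X4 and X5; each must be blocked for d-separation to hold:
  1. X4 → X6 ← X5 — X6:collider[open] ⇒ active
  2. X4 ← X1 → X5 — X1:fork[blocks] ⇒ blocked
  3. X4 ← X3 → X5 — X3:fork[open] ⇒ active
  4. X4 ← X3 → X7 ← X5 — X3:fork[open]; X7:collider[open] ⇒ active
  5. X4 ← X2 → X7 ← X5 — X2:fork[blocks]; X7:collider[open] ⇒ blocked
  6. X4 ← X2 → X7 ← X3 → X5 — X2:fork[blocks]; X7:collider[open]; X3:fork[open] ⇒ blocked
At least one path is unblocked, so d-separation fails.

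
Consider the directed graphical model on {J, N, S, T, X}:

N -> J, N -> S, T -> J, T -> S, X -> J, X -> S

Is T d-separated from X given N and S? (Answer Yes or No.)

No

4 paths connect T and X; each must be blocked for d-separation to hold:
  1. T → S ← N → J ← X — S:collider[open]; N:fork[blocks]; J:collider[blocks] ⇒ blocked
  2. T → S ← X — S:collider[open] ⇒ active
  3. T → J ← N → S ← X — J:collider[blocks]; N:fork[blocks]; S:collider[open] ⇒ blocked
  4. T → J ← X — J:collider[blocks] ⇒ blocked
At least one path is unblocked, so d-separation fails.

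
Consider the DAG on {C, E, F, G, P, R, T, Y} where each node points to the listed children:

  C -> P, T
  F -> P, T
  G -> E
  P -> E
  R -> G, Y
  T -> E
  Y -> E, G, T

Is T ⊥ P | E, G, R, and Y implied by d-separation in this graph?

No

6 paths connect T and P; each must be blocked for d-separation to hold:
Path 1: T ← Y → E ← P
  Y is a fork here and Y is conditioned on, so the path is blocked at Y.
Path 2: T ← Y → G → E ← P
  Y is a fork here and Y is conditioned on, so the path is blocked at Y.
Path 3: T ← Y ← R → G → E ← P
  Y is a chain here and Y is conditioned on, so the path is blocked at Y.
Path 4: T → E ← P
  E is a collider and E is conditioned on, which opens it — no node blocks this path, so it is active.
Path 5: T ← C → P
  C is a fork and C is not conditioned on — no node blocks this path, so it is active.
Path 6: T ← F → P
  F is a fork and F is not conditioned on — no node blocks this path, so it is active.
Because an active path exists, T and P are not d-separated.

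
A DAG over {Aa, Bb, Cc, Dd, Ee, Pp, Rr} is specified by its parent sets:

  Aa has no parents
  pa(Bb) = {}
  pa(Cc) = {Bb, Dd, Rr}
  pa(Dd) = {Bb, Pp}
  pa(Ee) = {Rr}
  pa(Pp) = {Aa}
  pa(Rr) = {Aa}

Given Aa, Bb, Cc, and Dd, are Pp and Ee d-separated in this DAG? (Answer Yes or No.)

Yes

Enumerating the 3 paths from Pp to Ee and testing each for blocking by {Aa, Bb, Cc, Dd}:
Path 1: Pp → Dd → Cc ← Rr → Ee
  Dd is a chain here and Dd is conditioned on, so the path is blocked at Dd.
Path 2: Pp → Dd ← Bb → Cc ← Rr → Ee
  Bb is a fork here and Bb is conditioned on, so the path is blocked at Bb.
Path 3: Pp ← Aa → Rr → Ee
  Aa is a fork here and Aa is conditioned on, so the path is blocked at Aa.
Every path is blocked, so Pp and Ee are d-separated given {Aa, Bb, Cc, Dd}.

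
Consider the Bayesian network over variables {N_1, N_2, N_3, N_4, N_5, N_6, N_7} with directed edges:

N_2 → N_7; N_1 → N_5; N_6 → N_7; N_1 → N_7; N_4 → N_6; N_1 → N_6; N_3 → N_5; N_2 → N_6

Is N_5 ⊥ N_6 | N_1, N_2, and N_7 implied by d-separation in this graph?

Enumerating the 3 paths from N_5 to N_6 and testing each for blocking by {N_1, N_2, N_7}:
  1. N_5 ← N_1 → N_7 ← N_2 → N_6 — N_1:fork[blocks]; N_7:collider[open]; N_2:fork[blocks] ⇒ blocked
  2. N_5 ← N_1 → N_7 ← N_6 — N_1:fork[blocks]; N_7:collider[open] ⇒ blocked
  3. N_5 ← N_1 → N_6 — N_1:fork[blocks] ⇒ blocked
All paths are blocked; N_5 ⊥ N_6 | {N_1, N_2, N_7} holds.

Yes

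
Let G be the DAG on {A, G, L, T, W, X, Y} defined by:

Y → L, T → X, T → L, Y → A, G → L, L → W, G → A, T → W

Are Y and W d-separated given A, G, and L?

Enumerating the 4 paths from Y to W and testing each for blocking by {A, G, L}:
  1. Y → L ← T → W — L:collider[open]; T:fork[open] ⇒ active
  2. Y → L → W — L:chain[blocks] ⇒ blocked
  3. Y → A ← G → L ← T → W — A:collider[open]; G:fork[blocks]; L:collider[open]; T:fork[open] ⇒ blocked
  4. Y → A ← G → L → W — A:collider[open]; G:fork[blocks]; L:chain[blocks] ⇒ blocked
At least one path is unblocked, so d-separation fails.

No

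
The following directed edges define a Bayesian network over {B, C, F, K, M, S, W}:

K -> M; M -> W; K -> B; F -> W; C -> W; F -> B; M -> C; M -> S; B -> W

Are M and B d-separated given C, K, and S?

Yes — M and B are d-separated given {C, K, S}.

There are 5 undirected paths between M and B; checking each against the conditioning set {C, K, S}:
  1. M → C → W ← B — C:chain[blocks]; W:collider[blocks] ⇒ blocked
  2. M → C → W ← F → B — C:chain[blocks]; W:collider[blocks]; F:fork[open] ⇒ blocked
  3. M ← K → B — K:fork[blocks] ⇒ blocked
  4. M → W ← B — W:collider[blocks] ⇒ blocked
  5. M → W ← F → B — W:collider[blocks]; F:fork[open] ⇒ blocked
All paths are blocked; M ⊥ B | {C, K, S} holds.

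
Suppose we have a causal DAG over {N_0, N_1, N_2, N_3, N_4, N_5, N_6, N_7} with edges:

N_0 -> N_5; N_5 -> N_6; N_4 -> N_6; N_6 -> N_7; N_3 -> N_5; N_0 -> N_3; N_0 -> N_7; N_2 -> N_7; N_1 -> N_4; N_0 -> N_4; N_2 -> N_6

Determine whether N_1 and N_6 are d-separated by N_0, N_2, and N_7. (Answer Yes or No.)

There are 5 undirected paths between N_1 and N_6; checking each against the conditioning set {N_0, N_2, N_7}:
Path 1: N_1 → N_4 → N_6
  N_4 is a chain and N_4 is not conditioned on — no node blocks this path, so it is active.
Path 2: N_1 → N_4 ← N_0 → N_5 → N_6
  N_0 is a fork here and N_0 is conditioned on, so the path is blocked at N_0.
Path 3: N_1 → N_4 ← N_0 → N_3 → N_5 → N_6
  N_0 is a fork here and N_0 is conditioned on, so the path is blocked at N_0.
Path 4: N_1 → N_4 ← N_0 → N_7 ← N_6
  N_0 is a fork here and N_0 is conditioned on, so the path is blocked at N_0.
Path 5: N_1 → N_4 ← N_0 → N_7 ← N_2 → N_6
  N_0 is a fork here and N_0 is conditioned on, so the path is blocked at N_0.
Because an active path exists, N_1 and N_6 are not d-separated.

No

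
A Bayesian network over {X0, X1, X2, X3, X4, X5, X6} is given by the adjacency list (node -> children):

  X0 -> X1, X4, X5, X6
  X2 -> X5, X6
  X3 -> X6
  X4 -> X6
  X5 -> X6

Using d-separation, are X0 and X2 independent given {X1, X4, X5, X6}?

No

There are 6 undirected paths between X0 and X2; checking each against the conditioning set {X1, X4, X5, X6}:
  1. X0 → X4 → X6 ← X5 ← X2 — X4:chain[blocks]; X6:collider[open]; X5:chain[blocks] ⇒ blocked
  2. X0 → X4 → X6 ← X2 — X4:chain[blocks]; X6:collider[open] ⇒ blocked
  3. X0 → X5 → X6 ← X2 — X5:chain[blocks]; X6:collider[open] ⇒ blocked
  4. X0 → X5 ← X2 — X5:collider[open] ⇒ active
  5. X0 → X6 ← X5 ← X2 — X6:collider[open]; X5:chain[blocks] ⇒ blocked
  6. X0 → X6 ← X2 — X6:collider[open] ⇒ active
At least one path is unblocked, so d-separation fails.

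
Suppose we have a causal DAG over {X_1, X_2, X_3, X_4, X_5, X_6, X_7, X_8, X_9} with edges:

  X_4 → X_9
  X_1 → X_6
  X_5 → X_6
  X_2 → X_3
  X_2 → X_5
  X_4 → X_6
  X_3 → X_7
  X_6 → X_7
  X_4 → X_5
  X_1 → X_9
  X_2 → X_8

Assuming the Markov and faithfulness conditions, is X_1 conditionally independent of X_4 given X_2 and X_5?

Yes

Enumerating the 4 paths from X_1 to X_4 and testing each for blocking by {X_2, X_5}:
Path 1: X_1 → X_6 → X_7 ← X_3 ← X_2 → X_5 ← X_4
  X_7 is a collider here and neither X_7 nor any of its descendants is conditioned on, so the collider stays closed — the path is blocked at X_7.
Path 2: X_1 → X_6 ← X_4
  X_6 is a collider here and neither X_6 nor any of its descendants is conditioned on, so the collider stays closed — the path is blocked at X_6.
Path 3: X_1 → X_6 ← X_5 ← X_4
  X_6 is a collider here and neither X_6 nor any of its descendants is conditioned on, so the collider stays closed — the path is blocked at X_6.
Path 4: X_1 → X_9 ← X_4
  X_9 is a collider here and neither X_9 nor any of its descendants is conditioned on, so the collider stays closed — the path is blocked at X_9.
Since every path is blocked, d-separation holds.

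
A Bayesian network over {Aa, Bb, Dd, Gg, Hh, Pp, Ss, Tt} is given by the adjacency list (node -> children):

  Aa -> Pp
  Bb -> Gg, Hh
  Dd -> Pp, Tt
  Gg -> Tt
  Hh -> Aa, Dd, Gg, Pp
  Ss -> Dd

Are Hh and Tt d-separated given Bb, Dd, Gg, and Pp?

5 paths connect Hh and Tt; each must be blocked for d-separation to hold:
Path 1: Hh → Pp ← Dd → Tt
  Dd is a fork here and Dd is conditioned on, so the path is blocked at Dd.
Path 2: Hh → Dd → Tt
  Dd is a chain here and Dd is conditioned on, so the path is blocked at Dd.
Path 3: Hh ← Bb → Gg → Tt
  Bb is a fork here and Bb is conditioned on, so the path is blocked at Bb.
Path 4: Hh → Gg → Tt
  Gg is a chain here and Gg is conditioned on, so the path is blocked at Gg.
Path 5: Hh → Aa → Pp ← Dd → Tt
  Dd is a fork here and Dd is conditioned on, so the path is blocked at Dd.
Since every path is blocked, d-separation holds.

Yes — Hh and Tt are d-separated given {Bb, Dd, Gg, Pp}.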